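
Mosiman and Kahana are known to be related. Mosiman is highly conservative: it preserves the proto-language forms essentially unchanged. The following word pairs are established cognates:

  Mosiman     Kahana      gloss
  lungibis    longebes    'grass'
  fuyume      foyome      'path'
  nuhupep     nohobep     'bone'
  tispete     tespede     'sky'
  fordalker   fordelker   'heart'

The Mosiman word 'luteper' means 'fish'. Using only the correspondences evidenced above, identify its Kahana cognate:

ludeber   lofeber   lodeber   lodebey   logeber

lodeber

fuyume ~ foyome, nuhupep ~ nohobep — Mosiman u corresponds to Kahana o after a consonant, before a consonant other than r, m, n, p, b, f, v.
tispete ~ tespede — Mosiman t corresponds to Kahana d between vowels (before a front vowel).
nuhupep ~ nohobep — Mosiman p corresponds to Kahana b between vowels (before a front vowel).
Applying these to Mosiman 'luteper':
  luteper → loteper   (u→o after a consonant, before a consonant other than r, m, n, p, b, f, v)
  loteper → lodeper   (t→d between vowels (before a front vowel))
  lodeper → lodeber   (p→b between vowels (before a front vowel))
So the Kahana cognate is 'lodeber'.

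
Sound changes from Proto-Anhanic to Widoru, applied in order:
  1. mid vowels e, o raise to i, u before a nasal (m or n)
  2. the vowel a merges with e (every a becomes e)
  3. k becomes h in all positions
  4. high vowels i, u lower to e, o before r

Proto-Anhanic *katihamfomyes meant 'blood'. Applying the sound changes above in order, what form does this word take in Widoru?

hetihemfumyes

Widoru: *katihamfomyes > katihamfumyes > ketihemfumyes > hetihemfumyes  (by pre-nasal raising, vowel merger, unconditioned shift)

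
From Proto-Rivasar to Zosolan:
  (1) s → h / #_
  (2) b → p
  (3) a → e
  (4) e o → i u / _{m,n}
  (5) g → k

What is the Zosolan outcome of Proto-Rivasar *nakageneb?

Zosolan: *nakageneb > nakagenep > nekegenep > nekeginep > nekekinep  (by unconditioned shift, vowel merger, pre-nasal raising, unconditioned shift)

nekekinep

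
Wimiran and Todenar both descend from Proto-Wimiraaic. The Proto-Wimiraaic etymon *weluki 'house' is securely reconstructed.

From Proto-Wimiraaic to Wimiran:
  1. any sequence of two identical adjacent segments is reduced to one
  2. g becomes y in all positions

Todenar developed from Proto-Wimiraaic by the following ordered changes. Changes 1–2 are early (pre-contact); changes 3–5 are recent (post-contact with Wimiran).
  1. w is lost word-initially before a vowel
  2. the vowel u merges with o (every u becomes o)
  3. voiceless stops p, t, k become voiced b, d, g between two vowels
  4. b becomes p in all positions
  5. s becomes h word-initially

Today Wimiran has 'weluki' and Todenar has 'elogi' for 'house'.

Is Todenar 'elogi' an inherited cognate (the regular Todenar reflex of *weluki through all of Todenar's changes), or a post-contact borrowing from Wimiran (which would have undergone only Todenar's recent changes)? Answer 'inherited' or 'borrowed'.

If inherited, *weluki would pass through all of Todenar's changes:
Todenar: *weluki
  weluki → eluki   [glide loss]
  eluki → eloki   [vowel merger]
  eloki → elogi   [intervocalic voicing]
  elogi (rule 4 does not apply)
  elogi (rule 5 does not apply)
  giving Todenar elogi.
If borrowed from Wimiran 'weluki' after the early changes, it would undergo only the recent ones:
  rule 3 (intervocalic voicing): weluki → welugi
  rule 4 (unconditioned shift): no change (welugi)
  rule 5 (debuccalisation): no change (welugi)
  ⇒ as a loan: welugi
Todenar 'elogi' matches the inherited outcome exactly, so it is an inherited cognate, not a loan.

inherited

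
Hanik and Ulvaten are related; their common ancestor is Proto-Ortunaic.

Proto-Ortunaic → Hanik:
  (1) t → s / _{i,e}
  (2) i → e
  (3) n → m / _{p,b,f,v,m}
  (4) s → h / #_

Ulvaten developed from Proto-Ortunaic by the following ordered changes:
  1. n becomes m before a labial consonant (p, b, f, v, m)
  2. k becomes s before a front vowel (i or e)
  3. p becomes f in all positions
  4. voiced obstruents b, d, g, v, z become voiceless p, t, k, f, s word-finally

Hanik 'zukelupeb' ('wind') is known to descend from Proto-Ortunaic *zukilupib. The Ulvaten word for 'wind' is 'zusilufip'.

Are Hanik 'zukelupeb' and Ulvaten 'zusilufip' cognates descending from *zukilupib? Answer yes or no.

yes

Derive the expected Ulvaten reflex of *zukilupib:
Ulvaten: start from *zukilupib.
  rule 1: no change — zukilupib
  rule 2 (palatalisation): zukilupib → zusilupib
  rule 3 (unconditioned shift): zusilupib → zusilufib
  rule 4 (final devoicing): zusilufib → zusilufip
  ⇒ Ulvaten zusilufip
Ulvaten 'zusilufip' matches the regular reflex exactly, so the pair is cognate.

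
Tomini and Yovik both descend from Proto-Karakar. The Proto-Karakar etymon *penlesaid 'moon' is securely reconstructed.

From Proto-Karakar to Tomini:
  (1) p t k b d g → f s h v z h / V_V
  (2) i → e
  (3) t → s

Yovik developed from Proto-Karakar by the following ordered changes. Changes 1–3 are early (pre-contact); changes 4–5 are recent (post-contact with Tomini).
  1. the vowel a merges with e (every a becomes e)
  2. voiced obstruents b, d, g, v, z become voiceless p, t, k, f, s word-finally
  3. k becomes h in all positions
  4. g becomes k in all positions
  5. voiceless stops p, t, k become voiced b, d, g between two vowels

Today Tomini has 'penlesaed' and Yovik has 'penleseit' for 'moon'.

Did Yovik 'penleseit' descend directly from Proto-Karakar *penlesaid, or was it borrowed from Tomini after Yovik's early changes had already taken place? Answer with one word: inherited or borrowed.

inherited

If inherited, *penlesaid would pass through all of Yovik's changes:
Yovik: *penlesaid > penleseid > penleseit  (by vowel merger, final devoicing)
If borrowed from Tomini 'penlesaed' after the early changes, it would undergo only the recent ones:
  rule 4 (unconditioned shift): no change (penlesaed)
  rule 5 (intervocalic voicing): no change (penlesaed)
  ⇒ as a loan: penlesaed
Yovik 'penleseit' matches the inherited outcome exactly, so it is an inherited cognate, not a loan.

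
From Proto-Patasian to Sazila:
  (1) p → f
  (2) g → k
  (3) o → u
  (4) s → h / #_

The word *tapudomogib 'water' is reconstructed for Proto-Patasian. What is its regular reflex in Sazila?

Sazila: start from *tapudomogib.
  rule 1 (unconditioned shift): tapudomogib → tafudomogib
  rule 2 (unconditioned shift): tafudomogib → tafudomokib
  rule 3 (vowel merger): tafudomokib → tafudumukib
  rule 4: no change — tafudumukib
  ⇒ Sazila tafudumukib

tafudumukib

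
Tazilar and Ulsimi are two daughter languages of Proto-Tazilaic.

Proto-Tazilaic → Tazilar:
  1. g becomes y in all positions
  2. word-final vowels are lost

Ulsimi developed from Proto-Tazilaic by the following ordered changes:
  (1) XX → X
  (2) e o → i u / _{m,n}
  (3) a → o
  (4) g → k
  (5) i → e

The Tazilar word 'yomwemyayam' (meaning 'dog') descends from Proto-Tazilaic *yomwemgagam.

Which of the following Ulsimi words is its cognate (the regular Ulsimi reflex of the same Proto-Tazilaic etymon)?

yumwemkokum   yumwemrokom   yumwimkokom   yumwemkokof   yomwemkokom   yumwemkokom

Ulsimi: *yomwemgagam
  yomwemgagam (rule 1 does not apply)
  yomwemgagam → yumwimgagam   [pre-nasal raising]
  yumwimgagam → yumwimgogom   [vowel merger]
  yumwimgogom → yumwimkokom   [unconditioned shift]
  yumwimkokom → yumwemkokom   [vowel merger]
  giving Ulsimi yumwemkokom.
Among the options, 'yumwemkokom' alone shows every Ulsimi change applied in order.

yumwemkokom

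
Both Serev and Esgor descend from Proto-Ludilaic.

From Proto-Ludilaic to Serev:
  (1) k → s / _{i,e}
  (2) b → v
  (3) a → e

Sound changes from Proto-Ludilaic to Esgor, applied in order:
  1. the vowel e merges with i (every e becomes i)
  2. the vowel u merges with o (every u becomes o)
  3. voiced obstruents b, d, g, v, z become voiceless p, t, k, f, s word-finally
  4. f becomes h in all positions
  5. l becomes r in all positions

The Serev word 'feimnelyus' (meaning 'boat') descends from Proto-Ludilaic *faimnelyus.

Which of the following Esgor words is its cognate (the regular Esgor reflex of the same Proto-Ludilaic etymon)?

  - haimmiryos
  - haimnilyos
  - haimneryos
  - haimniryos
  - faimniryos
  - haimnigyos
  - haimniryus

Esgor: start from *faimnelyus.
  rule 1 (vowel merger): faimnelyus → faimnilyus
  rule 2 (vowel merger): faimnilyus → faimnilyos
  rule 3: no change — faimnilyos
  rule 4 (unconditioned shift): faimnilyos → haimnilyos
  rule 5 (unconditioned shift): haimnilyos → haimniryos
  ⇒ Esgor haimniryos
Only 'haimniryos' matches the regular Esgor development of *faimnelyus.

haimniryos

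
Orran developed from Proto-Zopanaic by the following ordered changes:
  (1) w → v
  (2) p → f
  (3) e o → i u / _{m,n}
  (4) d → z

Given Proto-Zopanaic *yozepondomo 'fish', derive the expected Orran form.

yozefunzumo

Orran: *yozepondomo
  yozepondomo (rule 1 does not apply)
  yozepondomo → yozefondomo   [unconditioned shift]
  yozefondomo → yozefundumo   [pre-nasal raising]
  yozefundumo → yozefunzumo   [unconditioned shift]
  giving Orran yozefunzumo.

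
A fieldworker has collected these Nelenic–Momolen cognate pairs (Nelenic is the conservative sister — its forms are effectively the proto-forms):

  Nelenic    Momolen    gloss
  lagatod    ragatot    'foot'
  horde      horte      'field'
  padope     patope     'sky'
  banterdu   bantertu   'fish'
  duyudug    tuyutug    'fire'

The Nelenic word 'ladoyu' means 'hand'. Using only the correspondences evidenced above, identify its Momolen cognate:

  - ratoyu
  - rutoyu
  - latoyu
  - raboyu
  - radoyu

lagatod ~ ragatot — Nelenic l corresponds to Momolen r word-initially before a back vowel.
padope ~ patope — Nelenic d corresponds to Momolen t between vowels (before a back vowel).
Applying these to Nelenic 'ladoyu':
  ladoyu → radoyu   (l→r word-initially before a back vowel)
  radoyu → ratoyu   (d→t between vowels (before a back vowel))
So the Momolen cognate is 'ratoyu'.

ratoyu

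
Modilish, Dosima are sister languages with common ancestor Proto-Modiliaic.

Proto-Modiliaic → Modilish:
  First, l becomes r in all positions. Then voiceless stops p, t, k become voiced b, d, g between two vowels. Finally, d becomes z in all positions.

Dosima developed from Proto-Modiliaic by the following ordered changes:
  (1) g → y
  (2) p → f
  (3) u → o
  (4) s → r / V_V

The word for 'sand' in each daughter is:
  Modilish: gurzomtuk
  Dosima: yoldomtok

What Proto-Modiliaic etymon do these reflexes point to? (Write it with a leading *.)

*guldomtuk

Position 8: Modilish has u, Dosima has o. Modilish preserves u here (none of its changes turn any other segment into u), so the proto-segment is *u.
Position 2: Modilish has u, Dosima has o. Modilish preserves u here (none of its changes turn any other segment into u), so the proto-segment is *u.
Verify the candidate proto-form against each daughter:
Modilish: start from *guldomtuk.
  rule 1 (unconditioned shift): guldomtuk → gurdomtuk
  rule 2: no change — gurdomtuk
  rule 3 (unconditioned shift): gurdomtuk → gurzomtuk
  ⇒ Modilish gurzomtuk
Dosima: *guldomtuk
  guldomtuk → yuldomtuk   [unconditioned shift]
  yuldomtuk (rule 2 does not apply)
  yuldomtuk → yoldomtok   [vowel merger]
  yoldomtok (rule 4 does not apply)
  giving Dosima yoldomtok.
Only *guldomtuk yields all of Modilish gurzomtuk, Dosima yoldomtok.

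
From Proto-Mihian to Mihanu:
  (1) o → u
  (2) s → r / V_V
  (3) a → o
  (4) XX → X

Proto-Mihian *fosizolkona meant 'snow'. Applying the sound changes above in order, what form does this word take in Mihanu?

Mihanu: start from *fosizolkona.
  rule 1 (vowel merger): fosizolkona → fusizulkuna
  rule 2 (rhotacism): fusizulkuna → furizulkuna
  rule 3 (vowel merger): furizulkuna → furizulkuno
  rule 4: no change — furizulkuno
  ⇒ Mihanu furizulkuno

furizulkuno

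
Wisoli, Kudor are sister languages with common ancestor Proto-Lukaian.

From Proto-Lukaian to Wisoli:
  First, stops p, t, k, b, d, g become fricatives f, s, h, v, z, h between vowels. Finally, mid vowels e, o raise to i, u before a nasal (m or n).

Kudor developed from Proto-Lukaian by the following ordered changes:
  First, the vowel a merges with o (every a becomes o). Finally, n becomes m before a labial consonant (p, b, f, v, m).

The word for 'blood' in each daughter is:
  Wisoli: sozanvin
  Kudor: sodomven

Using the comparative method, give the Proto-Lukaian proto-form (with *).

Position 4: Wisoli has a, Kudor has o. Wisoli preserves a here (none of its changes turn any other segment into a), so the proto-segment is *a.
Position 3: Wisoli has z, Kudor has d. Kudor preserves d here (none of its changes turn any other segment into d), so the proto-segment is *d.
This points to *sodanven. Verify forward in each daughter:
Wisoli: *sodanven > sozanven > sozanvin  (by intervocalic lenition, pre-nasal raising)
Kudor: start from *sodanven.
  rule 1 (vowel merger): sodanven → sodonven
  rule 2 (nasal place assimilation): sodonven → sodomven
  ⇒ Kudor sodomven
No other proto-form is consistent with every reflex, so the reconstruction is *sodanven.

*sodanven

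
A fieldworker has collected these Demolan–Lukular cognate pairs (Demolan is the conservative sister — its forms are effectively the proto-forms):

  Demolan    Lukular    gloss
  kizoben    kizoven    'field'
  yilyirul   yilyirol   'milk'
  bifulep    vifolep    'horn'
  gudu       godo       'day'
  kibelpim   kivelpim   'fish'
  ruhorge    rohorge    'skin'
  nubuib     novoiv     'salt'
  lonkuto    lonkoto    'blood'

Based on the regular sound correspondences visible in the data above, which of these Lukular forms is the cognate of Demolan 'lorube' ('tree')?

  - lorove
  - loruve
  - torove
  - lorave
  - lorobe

lorove

nubuib ~ novoiv — Demolan u corresponds to Lukular o after a consonant, before a labial obstruent.
kizoben ~ kizoven, kibelpim ~ kivelpim — Demolan b corresponds to Lukular v between vowels (before a front vowel).
Applying these to Demolan 'lorube':
  lorube → lorobe   (u→o after a consonant, before a labial obstruent)
  lorobe → lorove   (b→v between vowels (before a front vowel))
So the Lukular cognate is 'lorove'.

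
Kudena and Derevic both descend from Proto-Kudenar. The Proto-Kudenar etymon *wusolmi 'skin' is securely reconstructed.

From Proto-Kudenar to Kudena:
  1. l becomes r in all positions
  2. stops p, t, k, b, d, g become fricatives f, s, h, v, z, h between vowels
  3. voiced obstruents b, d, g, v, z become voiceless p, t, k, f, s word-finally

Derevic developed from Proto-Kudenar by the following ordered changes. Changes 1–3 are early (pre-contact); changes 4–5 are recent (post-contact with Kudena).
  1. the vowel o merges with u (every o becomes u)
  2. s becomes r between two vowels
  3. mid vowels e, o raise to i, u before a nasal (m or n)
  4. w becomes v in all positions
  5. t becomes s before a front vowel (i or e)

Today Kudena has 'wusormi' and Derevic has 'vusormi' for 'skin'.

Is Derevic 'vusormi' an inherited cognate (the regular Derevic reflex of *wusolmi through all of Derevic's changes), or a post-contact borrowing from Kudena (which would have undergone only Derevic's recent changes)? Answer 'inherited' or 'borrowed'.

borrowed

If inherited, *wusolmi would pass through all of Derevic's changes:
Derevic: *wusolmi
  wusolmi → wusulmi   [vowel merger]
  wusulmi → wurulmi   [rhotacism]
  wurulmi (rule 3 does not apply)
  wurulmi → vurulmi   [unconditioned shift]
  vurulmi (rule 5 does not apply)
  giving Derevic vurulmi.
If borrowed from Kudena 'wusormi' after the early changes, it would undergo only the recent ones:
  rule 4 (unconditioned shift): wusormi → vusormi
  rule 5 (palatalisation): no change (vusormi)
  ⇒ as a loan: vusormi
Derevic 'vusormi' matches the loan outcome 'vusormi', not the inherited 'vurulmi' — it skipped the early Derevic changes, so it was borrowed from Kudena.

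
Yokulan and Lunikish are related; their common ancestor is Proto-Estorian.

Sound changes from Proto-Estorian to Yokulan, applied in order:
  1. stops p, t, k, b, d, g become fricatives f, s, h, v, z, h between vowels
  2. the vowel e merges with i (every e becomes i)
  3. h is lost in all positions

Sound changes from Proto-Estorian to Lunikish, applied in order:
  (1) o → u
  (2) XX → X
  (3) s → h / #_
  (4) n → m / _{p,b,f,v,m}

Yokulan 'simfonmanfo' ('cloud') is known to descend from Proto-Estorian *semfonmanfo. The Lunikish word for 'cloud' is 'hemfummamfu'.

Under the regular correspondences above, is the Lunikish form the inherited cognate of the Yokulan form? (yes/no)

Derive the expected Lunikish reflex of *semfonmanfo:
Lunikish: start from *semfonmanfo.
  rule 1 (vowel merger): semfonmanfo → semfunmanfu
  rule 2: no change — semfunmanfu
  rule 3 (debuccalisation): semfunmanfu → hemfunmanfu
  rule 4 (nasal place assimilation): hemfunmanfu → hemfummamfu
  ⇒ Lunikish hemfummamfu
Lunikish 'hemfummamfu' matches the regular reflex exactly, so the pair is cognate.

yes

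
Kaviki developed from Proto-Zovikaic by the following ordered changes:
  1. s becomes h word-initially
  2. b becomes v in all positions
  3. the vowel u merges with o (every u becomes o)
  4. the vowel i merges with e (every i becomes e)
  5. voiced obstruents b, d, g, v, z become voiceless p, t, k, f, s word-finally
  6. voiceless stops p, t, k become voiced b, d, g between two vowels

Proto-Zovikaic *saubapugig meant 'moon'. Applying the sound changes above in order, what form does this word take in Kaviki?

Kaviki: start from *saubapugig.
  rule 1 (debuccalisation): saubapugig → haubapugig
  rule 2 (unconditioned shift): haubapugig → hauvapugig
  rule 3 (vowel merger): hauvapugig → haovapogig
  rule 4 (vowel merger): haovapogig → haovapogeg
  rule 5 (final devoicing): haovapogeg → haovapogek
  rule 6 (intervocalic voicing): haovapogek → haovabogek
  ⇒ Kaviki haovabogek

haovabogek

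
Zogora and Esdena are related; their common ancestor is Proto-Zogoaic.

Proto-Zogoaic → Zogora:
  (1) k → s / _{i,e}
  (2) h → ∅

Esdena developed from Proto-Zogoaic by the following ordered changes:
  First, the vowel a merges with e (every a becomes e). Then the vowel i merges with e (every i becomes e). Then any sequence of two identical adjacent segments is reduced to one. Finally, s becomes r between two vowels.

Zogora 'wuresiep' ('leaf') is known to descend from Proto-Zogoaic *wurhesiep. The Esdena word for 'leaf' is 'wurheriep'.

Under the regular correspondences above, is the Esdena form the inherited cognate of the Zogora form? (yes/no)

no

Derive the expected Esdena reflex of *wurhesiep:
Esdena: start from *wurhesiep.
  rule 1: no change — wurhesiep
  rule 2 (vowel merger): wurhesiep → wurheseep
  rule 3 (degemination): wurheseep → wurhesep
  rule 4 (rhotacism): wurhesep → wurherep
  ⇒ Esdena wurherep
The regular Esdena reflex would be 'wurherep', but the attested form is 'wurheriep'. The correspondence is irregular, so they are not cognates (the Esdena form has a different source).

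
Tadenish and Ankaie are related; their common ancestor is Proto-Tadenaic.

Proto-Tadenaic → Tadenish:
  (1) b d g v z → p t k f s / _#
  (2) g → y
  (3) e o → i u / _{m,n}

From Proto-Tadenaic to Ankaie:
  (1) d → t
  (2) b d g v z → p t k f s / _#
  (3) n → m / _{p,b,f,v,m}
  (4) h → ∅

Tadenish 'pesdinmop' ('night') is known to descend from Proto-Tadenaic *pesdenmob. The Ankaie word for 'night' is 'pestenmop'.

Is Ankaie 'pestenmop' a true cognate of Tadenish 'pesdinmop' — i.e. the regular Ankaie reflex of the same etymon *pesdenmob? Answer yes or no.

no

Derive the expected Ankaie reflex of *pesdenmob:
Ankaie: *pesdenmob
  pesdenmob → pestenmob   [unconditioned shift]
  pestenmob → pestenmop   [final devoicing]
  pestenmop → pestemmop   [nasal place assimilation]
  pestemmop (rule 4 does not apply)
  giving Ankaie pestemmop.
The regular Ankaie reflex would be 'pestemmop', but the attested form is 'pestenmop'. The correspondence is irregular, so they are not cognates (the Ankaie form has a different source).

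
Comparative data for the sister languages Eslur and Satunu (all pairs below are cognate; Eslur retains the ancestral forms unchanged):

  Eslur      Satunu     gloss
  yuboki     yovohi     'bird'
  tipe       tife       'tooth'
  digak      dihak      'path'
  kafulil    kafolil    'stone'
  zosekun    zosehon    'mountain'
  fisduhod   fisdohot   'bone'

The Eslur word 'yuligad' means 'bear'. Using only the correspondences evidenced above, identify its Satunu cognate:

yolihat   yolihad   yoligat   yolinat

kafulil ~ kafolil, fisduhod ~ fisdohot — Eslur u corresponds to Satunu o after a consonant, before a consonant other than r, m, n, p, b, f, v.
digak ~ dihak — Eslur g corresponds to Satunu h between vowels (before a back vowel).
fisduhod ~ fisdohot — Eslur d corresponds to Satunu t word-finally.
Applying these to Eslur 'yuligad':
  yuligad → yoligad   (u→o after a consonant, before a consonant other than r, m, n, p, b, f, v)
  yoligad → yolihad   (g→h between vowels (before a back vowel))
  yolihad → yolihat   (d→t word-finally)
So the Satunu cognate is 'yolihat'.

yolihat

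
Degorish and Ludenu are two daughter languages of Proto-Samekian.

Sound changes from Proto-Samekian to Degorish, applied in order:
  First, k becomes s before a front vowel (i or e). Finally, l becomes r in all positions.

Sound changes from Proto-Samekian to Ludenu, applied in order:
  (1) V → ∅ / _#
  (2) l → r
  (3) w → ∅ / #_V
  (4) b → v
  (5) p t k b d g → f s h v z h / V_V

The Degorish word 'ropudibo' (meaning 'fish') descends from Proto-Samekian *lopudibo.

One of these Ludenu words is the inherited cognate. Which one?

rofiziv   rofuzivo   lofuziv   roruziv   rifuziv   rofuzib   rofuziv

Ludenu: *lopudibo > lopudib > ropudib > ropudiv > rofuziv  (by apocope, unconditioned shift, unconditioned shift, intervocalic lenition)
Only 'rofuziv' matches the regular Ludenu development of *lopudibo.

rofuziv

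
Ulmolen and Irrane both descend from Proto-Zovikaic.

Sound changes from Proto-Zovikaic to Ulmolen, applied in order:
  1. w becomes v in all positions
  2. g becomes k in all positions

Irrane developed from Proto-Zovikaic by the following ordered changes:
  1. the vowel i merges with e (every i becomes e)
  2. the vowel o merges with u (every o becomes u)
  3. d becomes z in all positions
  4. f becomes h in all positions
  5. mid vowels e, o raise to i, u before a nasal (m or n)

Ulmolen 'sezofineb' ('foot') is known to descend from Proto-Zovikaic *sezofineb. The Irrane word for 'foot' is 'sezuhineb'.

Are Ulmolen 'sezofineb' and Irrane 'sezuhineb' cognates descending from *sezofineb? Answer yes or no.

Derive the expected Irrane reflex of *sezofineb:
Irrane: *sezofineb > sezofeneb > sezufeneb > sezuheneb > sezuhineb  (by vowel merger, vowel merger, unconditioned shift, pre-nasal raising)
Irrane 'sezuhineb' matches the regular reflex exactly, so the pair is cognate.

yes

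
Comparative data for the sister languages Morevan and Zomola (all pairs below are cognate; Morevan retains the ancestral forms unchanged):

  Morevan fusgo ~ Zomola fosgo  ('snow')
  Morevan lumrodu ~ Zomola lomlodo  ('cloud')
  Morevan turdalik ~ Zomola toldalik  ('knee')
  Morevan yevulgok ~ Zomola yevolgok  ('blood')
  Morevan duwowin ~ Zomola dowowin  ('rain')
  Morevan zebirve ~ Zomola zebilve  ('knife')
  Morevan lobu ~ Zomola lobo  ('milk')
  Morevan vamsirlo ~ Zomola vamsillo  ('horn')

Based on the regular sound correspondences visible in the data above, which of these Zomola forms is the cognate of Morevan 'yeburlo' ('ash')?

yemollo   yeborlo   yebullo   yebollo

yebollo

turdalik ~ toldalik — Morevan u corresponds to Zomola o after a consonant, before r.
turdalik ~ toldalik, vamsirlo ~ vamsillo — Morevan r corresponds to Zomola l after a vowel, before a consonant other than r, m, n, p, b, f, v.
Applying these to Morevan 'yeburlo':
  yeburlo → yeborlo   (u→o after a consonant, before r)
  yeborlo → yebollo   (r→l after a vowel, before a consonant other than r, m, n, p, b, f, v)
So the Zomola cognate is 'yebollo'.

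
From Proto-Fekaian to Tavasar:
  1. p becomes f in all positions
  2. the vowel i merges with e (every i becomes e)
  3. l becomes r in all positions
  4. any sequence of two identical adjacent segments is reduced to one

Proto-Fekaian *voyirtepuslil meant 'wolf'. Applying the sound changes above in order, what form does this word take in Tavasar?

Tavasar: *voyirtepuslil
  voyirtepuslil → voyirtefuslil   [unconditioned shift]
  voyirtefuslil → voyertefuslel   [vowel merger]
  voyertefuslel → voyertefusrer   [unconditioned shift]
  voyertefusrer (rule 4 does not apply)
  giving Tavasar voyertefusrer.

voyertefusrer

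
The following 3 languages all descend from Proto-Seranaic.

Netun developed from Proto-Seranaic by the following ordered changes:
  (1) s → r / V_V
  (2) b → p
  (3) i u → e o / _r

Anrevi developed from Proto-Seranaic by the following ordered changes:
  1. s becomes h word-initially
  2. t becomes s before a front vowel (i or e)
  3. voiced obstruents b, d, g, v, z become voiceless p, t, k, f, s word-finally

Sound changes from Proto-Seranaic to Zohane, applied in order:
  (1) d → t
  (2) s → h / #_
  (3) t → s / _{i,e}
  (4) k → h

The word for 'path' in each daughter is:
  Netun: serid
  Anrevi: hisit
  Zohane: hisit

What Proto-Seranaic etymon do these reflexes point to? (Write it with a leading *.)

*sisid

Position 2: Netun has e, Anrevi has i, Zohane has i. Anrevi preserves i here (none of its changes turn any other segment into i), so the proto-segment is *i.
Position 3: Netun has r, Anrevi has s, Zohane has s. Taking the neighbouring segments as reconstructed: Netun r could go back to *s or *r; Anrevi s could go back to *t or *s; Zohane s could go back to *t or *d or *s — the one source consistent with every daughter is *s.
Verify the candidate proto-form against each daughter:
Netun: start from *sisid.
  rule 1 (rhotacism): sisid → sirid
  rule 2: no change — sirid
  rule 3 (pre-rhotic lowering): sirid → serid
  ⇒ Netun serid
Anrevi: start from *sisid.
  rule 1 (debuccalisation): sisid → hisid
  rule 2: no change — hisid
  rule 3 (final devoicing): hisid → hisit
  ⇒ Anrevi hisit
Zohane: start from *sisid.
  rule 1 (unconditioned shift): sisid → sisit
  rule 2 (debuccalisation): sisit → hisit
  rule 3: no change — hisit
  rule 4: no change — hisit
  ⇒ Zohane hisit
Only *sisid yields all of Netun serid, Anrevi hisit, Zohane hisit.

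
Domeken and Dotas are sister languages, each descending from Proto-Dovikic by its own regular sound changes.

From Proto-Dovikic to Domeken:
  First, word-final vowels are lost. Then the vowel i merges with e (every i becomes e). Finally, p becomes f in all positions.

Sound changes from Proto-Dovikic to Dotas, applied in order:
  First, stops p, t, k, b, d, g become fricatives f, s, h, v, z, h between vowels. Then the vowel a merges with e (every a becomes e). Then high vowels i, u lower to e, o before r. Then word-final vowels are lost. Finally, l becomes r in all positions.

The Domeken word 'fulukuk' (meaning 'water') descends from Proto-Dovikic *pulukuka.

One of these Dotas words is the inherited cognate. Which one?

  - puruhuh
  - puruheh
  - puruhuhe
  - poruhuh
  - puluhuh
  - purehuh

puruhuh

Dotas: start from *pulukuka.
  rule 1 (intervocalic lenition): pulukuka → puluhuha
  rule 2 (vowel merger): puluhuha → puluhuhe
  rule 3: no change — puluhuhe
  rule 4 (apocope): puluhuhe → puluhuh
  rule 5 (unconditioned shift): puluhuh → puruhuh
  ⇒ Dotas puruhuh
Among the options, 'puruhuh' alone shows every Dotas change applied in order.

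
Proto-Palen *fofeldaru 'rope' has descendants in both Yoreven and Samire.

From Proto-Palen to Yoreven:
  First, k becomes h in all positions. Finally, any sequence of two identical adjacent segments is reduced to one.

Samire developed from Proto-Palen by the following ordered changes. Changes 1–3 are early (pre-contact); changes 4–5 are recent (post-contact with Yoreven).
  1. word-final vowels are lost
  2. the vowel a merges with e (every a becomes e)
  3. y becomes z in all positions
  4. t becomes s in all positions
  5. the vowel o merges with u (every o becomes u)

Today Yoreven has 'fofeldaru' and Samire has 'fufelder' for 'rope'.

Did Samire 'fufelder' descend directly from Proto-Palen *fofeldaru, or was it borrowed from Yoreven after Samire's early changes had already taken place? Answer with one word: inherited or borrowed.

If inherited, *fofeldaru would pass through all of Samire's changes:
Samire: *fofeldaru > fofeldar > fofelder > fufelder  (by apocope, vowel merger, vowel merger)
If borrowed from Yoreven 'fofeldaru' after the early changes, it would undergo only the recent ones:
  rule 4 (unconditioned shift): no change (fofeldaru)
  rule 5 (vowel merger): fofeldaru → fufeldaru
  ⇒ as a loan: fufeldaru
Samire 'fufelder' matches the inherited outcome exactly, so it is an inherited cognate, not a loan.

inherited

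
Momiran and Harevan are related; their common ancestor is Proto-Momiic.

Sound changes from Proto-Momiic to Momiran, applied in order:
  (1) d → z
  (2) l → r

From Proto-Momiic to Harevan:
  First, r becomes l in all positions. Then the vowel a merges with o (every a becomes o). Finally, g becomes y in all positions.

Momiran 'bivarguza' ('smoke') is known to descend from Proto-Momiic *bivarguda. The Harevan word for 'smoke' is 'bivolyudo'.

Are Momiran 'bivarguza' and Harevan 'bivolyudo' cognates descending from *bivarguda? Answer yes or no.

Derive the expected Harevan reflex of *bivarguda:
Harevan: start from *bivarguda.
  rule 1 (unconditioned shift): bivarguda → bivalguda
  rule 2 (vowel merger): bivalguda → bivolgudo
  rule 3 (unconditioned shift): bivolgudo → bivolyudo
  ⇒ Harevan bivolyudo
Harevan 'bivolyudo' matches the regular reflex exactly, so the pair is cognate.

yes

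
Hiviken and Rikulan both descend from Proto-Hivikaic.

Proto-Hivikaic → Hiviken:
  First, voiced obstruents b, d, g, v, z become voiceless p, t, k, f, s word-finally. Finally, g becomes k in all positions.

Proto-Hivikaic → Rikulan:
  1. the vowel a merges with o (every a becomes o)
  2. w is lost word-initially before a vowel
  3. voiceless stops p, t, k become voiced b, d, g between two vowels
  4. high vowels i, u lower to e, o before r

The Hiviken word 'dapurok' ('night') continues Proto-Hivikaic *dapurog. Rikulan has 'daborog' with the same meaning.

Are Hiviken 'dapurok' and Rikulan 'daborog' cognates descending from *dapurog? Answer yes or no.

Derive the expected Rikulan reflex of *dapurog:
Rikulan: start from *dapurog.
  rule 1 (vowel merger): dapurog → dopurog
  rule 2: no change — dopurog
  rule 3 (intervocalic voicing): dopurog → doburog
  rule 4 (pre-rhotic lowering): doburog → doborog
  ⇒ Rikulan doborog
The regular Rikulan reflex would be 'doborog', but the attested form is 'daborog'. The correspondence is irregular, so they are not cognates (the Rikulan form has a different source).

no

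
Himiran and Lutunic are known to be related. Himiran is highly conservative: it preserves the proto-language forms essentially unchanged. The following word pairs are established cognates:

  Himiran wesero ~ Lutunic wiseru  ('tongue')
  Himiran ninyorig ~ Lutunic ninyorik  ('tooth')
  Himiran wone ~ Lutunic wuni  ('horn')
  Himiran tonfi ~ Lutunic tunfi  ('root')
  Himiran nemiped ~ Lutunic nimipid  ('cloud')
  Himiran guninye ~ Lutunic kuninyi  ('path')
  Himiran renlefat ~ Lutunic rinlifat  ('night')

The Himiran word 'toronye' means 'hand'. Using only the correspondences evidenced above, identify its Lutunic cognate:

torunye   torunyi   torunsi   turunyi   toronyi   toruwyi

torunyi

wone ~ wuni, tonfi ~ tunfi — Himiran o corresponds to Lutunic u after a consonant, before a nasal.
wone ~ wuni, guninye ~ kuninyi — Himiran e corresponds to Lutunic i word-finally.
Applying these to Himiran 'toronye':
  toronye → torunye   (o→u after a consonant, before a nasal)
  torunye → torunyi   (e→i word-finally)
So the Lutunic cognate is 'torunyi'.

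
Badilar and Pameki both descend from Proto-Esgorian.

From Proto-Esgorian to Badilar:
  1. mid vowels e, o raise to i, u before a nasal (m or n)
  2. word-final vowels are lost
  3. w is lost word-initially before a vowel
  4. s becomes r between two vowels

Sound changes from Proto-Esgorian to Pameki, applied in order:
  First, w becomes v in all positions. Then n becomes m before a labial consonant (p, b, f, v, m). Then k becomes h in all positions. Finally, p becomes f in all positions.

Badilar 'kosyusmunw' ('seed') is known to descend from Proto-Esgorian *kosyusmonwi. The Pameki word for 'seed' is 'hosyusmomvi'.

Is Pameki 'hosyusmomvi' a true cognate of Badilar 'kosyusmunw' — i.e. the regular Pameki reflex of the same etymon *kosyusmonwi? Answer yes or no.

Derive the expected Pameki reflex of *kosyusmonwi:
Pameki: *kosyusmonwi > kosyusmonvi > kosyusmomvi > hosyusmomvi  (by unconditioned shift, nasal place assimilation, unconditioned shift)
Pameki 'hosyusmomvi' matches the regular reflex exactly, so the pair is cognate.

yes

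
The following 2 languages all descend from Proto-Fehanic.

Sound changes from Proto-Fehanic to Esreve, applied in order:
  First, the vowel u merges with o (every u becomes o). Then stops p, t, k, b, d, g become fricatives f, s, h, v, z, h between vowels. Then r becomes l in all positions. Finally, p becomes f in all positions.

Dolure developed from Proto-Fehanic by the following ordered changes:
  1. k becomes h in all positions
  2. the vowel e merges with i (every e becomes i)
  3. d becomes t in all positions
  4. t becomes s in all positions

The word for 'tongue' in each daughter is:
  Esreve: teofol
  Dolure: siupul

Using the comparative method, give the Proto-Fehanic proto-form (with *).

Position 2: Esreve has e, Dolure has i. Esreve preserves e here (none of its changes turn any other segment into e), so the proto-segment is *e.
Position 1: Esreve has t, Dolure has s. Esreve preserves t here (none of its changes turn any other segment into t), so the proto-segment is *t.
Position 3: Esreve has o, Dolure has u. Dolure preserves u here (none of its changes turn any other segment into u), so the proto-segment is *u.
Verify the candidate proto-form against each daughter:
Esreve: *teupul > teopol > teofol  (by vowel merger, intervocalic lenition)
Dolure: *teupul
  teupul (rule 1 does not apply)
  teupul → tiupul   [vowel merger]
  tiupul (rule 3 does not apply)
  tiupul → siupul   [unconditioned shift]
  giving Dolure siupul.
Only *teupul yields all of Esreve teofol, Dolure siupul.

*teupul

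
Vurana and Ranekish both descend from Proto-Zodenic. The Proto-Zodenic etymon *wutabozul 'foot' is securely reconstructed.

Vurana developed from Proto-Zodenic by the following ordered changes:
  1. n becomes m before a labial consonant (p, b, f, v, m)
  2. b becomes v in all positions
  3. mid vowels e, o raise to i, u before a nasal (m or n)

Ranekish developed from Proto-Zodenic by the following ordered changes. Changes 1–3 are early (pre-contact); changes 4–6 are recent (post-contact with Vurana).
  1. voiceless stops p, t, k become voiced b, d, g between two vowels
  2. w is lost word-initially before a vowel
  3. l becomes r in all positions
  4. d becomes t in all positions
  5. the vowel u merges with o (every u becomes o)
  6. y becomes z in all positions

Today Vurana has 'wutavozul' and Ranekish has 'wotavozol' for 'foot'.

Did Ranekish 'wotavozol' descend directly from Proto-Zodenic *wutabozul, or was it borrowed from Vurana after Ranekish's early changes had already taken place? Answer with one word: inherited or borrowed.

If inherited, *wutabozul would pass through all of Ranekish's changes:
Ranekish: start from *wutabozul.
  rule 1 (intervocalic voicing): wutabozul → wudabozul
  rule 2 (glide loss): wudabozul → udabozul
  rule 3 (unconditioned shift): udabozul → udabozur
  rule 4 (unconditioned shift): udabozur → utabozur
  rule 5 (vowel merger): utabozur → otabozor
  rule 6: no change — otabozor
  ⇒ Ranekish otabozor
If borrowed from Vurana 'wutavozul' after the early changes, it would undergo only the recent ones:
  rule 4 (unconditioned shift): no change (wutavozul)
  rule 5 (vowel merger): wutavozul → wotavozol
  rule 6 (unconditioned shift): no change (wotavozol)
  ⇒ as a loan: wotavozol
Ranekish 'wotavozol' matches the loan outcome 'wotavozol', not the inherited 'otabozor' — it skipped the early Ranekish changes, so it was borrowed from Vurana.

borrowed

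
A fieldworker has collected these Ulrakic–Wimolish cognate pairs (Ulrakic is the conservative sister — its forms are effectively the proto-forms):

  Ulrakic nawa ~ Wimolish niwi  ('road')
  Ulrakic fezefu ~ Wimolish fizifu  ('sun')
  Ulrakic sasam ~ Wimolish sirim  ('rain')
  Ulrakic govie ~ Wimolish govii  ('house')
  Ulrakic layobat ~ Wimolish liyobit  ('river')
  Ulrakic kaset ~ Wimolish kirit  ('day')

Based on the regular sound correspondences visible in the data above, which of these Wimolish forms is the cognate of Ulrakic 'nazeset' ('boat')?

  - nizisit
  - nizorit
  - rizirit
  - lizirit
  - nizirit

nizirit

nawa ~ niwi, sasam ~ sirim — Ulrakic a corresponds to Wimolish i after a consonant, before a consonant other than r, m, n, p, b, f, v.
fezefu ~ fizifu, kaset ~ kirit — Ulrakic e corresponds to Wimolish i after a consonant, before a consonant other than r, m, n, p, b, f, v.
kaset ~ kirit — Ulrakic s corresponds to Wimolish r between vowels (before a front vowel).
Applying these to Ulrakic 'nazeset':
  nazeset → nizeset   (a→i after a consonant, before a consonant other than r, m, n, p, b, f, v)
  nizeset → niziset   (e→i after a consonant, before a consonant other than r, m, n, p, b, f, v)
  niziset → niziret   (s→r between vowels (before a front vowel))
  niziret → nizirit   (e→i after a consonant, before a consonant other than r, m, n, p, b, f, v)
So the Wimolish cognate is 'nizirit'.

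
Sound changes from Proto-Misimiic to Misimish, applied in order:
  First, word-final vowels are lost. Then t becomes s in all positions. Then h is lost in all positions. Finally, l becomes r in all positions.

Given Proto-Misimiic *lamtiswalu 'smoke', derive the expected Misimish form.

Misimish: start from *lamtiswalu.
  rule 1 (apocope): lamtiswalu → lamtiswal
  rule 2 (unconditioned shift): lamtiswal → lamsiswal
  rule 3: no change — lamsiswal
  rule 4 (unconditioned shift): lamsiswal → ramsiswar
  ⇒ Misimish ramsiswar

ramsiswar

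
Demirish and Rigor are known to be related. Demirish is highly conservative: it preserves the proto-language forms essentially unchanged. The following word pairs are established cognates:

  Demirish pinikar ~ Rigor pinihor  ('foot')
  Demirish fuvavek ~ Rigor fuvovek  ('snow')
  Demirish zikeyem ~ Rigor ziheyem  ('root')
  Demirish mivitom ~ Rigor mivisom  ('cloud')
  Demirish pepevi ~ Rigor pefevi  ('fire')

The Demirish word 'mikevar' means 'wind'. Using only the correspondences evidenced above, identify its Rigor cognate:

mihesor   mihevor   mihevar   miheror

mihevor

zikeyem ~ ziheyem — Demirish k corresponds to Rigor h between vowels (before a front vowel).
pinikar ~ pinihor — Demirish a corresponds to Rigor o after a consonant, before r.
Applying these to Demirish 'mikevar':
  mikevar → mihevar   (k→h between vowels (before a front vowel))
  mihevar → mihevor   (a→o after a consonant, before r)
So the Rigor cognate is 'mihevor'.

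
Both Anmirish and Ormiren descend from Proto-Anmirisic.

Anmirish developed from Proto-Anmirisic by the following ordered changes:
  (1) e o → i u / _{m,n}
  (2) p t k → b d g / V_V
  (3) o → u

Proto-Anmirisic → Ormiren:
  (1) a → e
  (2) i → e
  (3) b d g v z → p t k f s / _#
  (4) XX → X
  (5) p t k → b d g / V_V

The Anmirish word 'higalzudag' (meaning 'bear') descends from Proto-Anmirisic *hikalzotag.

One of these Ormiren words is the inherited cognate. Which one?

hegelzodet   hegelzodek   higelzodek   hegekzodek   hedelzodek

hegelzodek

Ormiren: *hikalzotag > hikelzoteg > hekelzoteg > hekelzotek > hegelzodek  (by vowel merger, vowel merger, final devoicing, intervocalic voicing)
Among the options, 'hegelzodek' alone shows every Ormiren change applied in order.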